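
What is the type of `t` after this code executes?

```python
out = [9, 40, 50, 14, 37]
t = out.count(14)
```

list.count() returns int

int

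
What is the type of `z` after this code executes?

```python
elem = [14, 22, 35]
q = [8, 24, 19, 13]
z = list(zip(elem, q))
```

list(zip(...)) returns a list of tuples

list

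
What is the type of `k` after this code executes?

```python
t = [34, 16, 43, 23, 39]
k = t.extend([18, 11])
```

list.extend() returns None

NoneType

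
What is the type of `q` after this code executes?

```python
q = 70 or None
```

'or' returns first truthy value (70, int)

int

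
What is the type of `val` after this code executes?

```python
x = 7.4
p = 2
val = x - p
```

float - int returns float (7.4 - 2 = 5.4)

float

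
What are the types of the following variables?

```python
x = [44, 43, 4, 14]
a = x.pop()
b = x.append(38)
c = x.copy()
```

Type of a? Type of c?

list.pop() returns the element (int); list.copy() returns list

int, list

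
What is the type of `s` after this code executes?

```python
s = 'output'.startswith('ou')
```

str.startswith() returns bool

bool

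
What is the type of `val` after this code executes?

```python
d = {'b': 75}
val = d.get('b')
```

dict.get() returns the value (int) when key is found

int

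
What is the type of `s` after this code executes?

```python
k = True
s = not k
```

'not' always returns bool

bool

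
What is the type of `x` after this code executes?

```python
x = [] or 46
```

'or' returns first truthy value (46, which is int)

int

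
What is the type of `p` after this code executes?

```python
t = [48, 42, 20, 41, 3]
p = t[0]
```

Indexing a list of ints returns int (t[0] = 48)

int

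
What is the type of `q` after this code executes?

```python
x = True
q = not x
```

'not' always returns bool

bool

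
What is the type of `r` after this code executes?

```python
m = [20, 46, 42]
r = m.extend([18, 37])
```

list.extend() returns None

NoneType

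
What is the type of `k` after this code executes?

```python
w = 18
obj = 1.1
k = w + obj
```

int + float returns float (18 + 1.1 = 19.1)

float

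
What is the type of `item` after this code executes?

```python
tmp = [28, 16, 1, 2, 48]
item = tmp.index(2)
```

list.index() returns int

int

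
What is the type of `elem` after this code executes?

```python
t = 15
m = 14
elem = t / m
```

int / int always returns float in Python 3 (15 / 14 = 1.07143)

float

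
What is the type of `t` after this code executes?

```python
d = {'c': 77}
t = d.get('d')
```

dict.get() returns None when key 'd' is not found and no default given

NoneType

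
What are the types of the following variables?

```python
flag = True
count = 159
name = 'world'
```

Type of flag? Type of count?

flag is bool; count is int

bool, int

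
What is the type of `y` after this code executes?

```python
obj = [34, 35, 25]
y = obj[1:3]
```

Slicing a list always returns a list

list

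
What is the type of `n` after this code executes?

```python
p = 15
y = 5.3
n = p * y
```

int * float returns float (15 * 5.3 = 79.5)

float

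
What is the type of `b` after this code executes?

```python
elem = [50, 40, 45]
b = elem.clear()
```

list.clear() returns None

NoneType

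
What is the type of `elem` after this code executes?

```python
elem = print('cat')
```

print() returns None

NoneType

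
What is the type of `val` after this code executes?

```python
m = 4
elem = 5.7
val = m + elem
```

int + float returns float (4 + 5.7 = 9.7)

float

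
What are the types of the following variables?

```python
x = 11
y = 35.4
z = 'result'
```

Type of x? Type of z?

x is int; z is str

int, str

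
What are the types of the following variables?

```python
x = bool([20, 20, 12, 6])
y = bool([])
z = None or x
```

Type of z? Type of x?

None or <bool> returns the bool; bool() returns bool

bool, bool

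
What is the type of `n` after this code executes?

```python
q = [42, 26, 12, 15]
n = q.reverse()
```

list.reverse() returns None

NoneType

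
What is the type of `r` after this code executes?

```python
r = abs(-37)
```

abs() of int returns int

int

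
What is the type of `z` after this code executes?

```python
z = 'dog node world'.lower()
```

str.lower() returns str

str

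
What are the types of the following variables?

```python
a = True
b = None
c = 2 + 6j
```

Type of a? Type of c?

a is bool; c is complex

bool, complex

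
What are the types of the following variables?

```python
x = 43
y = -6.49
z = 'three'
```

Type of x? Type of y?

x is int; y is float

int, float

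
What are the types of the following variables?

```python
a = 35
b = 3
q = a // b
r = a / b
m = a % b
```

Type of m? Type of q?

int % int returns int; int // int returns int

int, int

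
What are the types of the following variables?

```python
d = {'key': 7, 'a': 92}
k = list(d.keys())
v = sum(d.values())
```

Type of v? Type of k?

sum of int values returns int; list(...) returns list

int, list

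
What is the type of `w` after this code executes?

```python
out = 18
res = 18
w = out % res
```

int % int returns int (18 % 18 = 0)

int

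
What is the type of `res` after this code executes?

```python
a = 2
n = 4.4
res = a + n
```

int + float returns float (2 + 4.4 = 6.4)

float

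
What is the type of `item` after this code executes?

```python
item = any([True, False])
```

any() returns bool

bool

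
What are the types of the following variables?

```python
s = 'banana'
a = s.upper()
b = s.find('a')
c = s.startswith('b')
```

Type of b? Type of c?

str.find() returns int; str.startswith() returns bool

int, bool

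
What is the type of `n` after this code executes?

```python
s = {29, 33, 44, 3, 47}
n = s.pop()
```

Popping from a set of ints returns int

int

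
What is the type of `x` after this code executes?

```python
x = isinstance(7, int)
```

isinstance() returns bool

bool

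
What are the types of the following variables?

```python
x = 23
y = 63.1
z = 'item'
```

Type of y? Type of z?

y is float; z is str

float, str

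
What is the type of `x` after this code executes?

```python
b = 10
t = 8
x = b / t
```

int / int always returns float in Python 3 (10 / 8 = 1.25)

float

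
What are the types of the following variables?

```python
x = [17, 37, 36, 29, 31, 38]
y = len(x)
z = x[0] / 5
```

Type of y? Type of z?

len() returns int; int / int returns float

int, float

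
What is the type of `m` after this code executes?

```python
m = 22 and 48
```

'and' returns the last value when all truthy (48, which is int)

int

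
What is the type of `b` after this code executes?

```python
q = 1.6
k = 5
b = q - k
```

float - int returns float (1.6 - 5 = -3.4)

float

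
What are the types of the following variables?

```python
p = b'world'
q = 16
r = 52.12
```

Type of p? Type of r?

p is bytes; r is float

bytes, float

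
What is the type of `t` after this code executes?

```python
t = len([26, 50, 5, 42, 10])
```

len() always returns int

int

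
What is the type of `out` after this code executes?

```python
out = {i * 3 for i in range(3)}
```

A set comprehension {expr for x in iterable} produces a set

set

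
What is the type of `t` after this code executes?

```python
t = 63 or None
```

'or' returns first truthy value (63, int)

int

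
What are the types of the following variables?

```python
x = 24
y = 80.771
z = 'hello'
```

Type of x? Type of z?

x is int; z is str

int, str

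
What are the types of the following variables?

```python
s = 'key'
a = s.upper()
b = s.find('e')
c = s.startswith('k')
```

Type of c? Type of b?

str.startswith() returns bool; str.find() returns int

bool, int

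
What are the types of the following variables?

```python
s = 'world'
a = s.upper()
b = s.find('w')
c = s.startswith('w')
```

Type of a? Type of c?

str.upper() returns str; str.startswith() returns bool

str, bool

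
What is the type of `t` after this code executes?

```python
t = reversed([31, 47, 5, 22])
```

reversed() on a list returns a list_reverseiterator

list_reverseiterator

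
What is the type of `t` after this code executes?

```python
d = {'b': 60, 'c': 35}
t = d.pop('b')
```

dict.pop() returns the value (int)

int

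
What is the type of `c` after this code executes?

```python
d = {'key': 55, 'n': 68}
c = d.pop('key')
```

dict.pop() returns the value (int)

int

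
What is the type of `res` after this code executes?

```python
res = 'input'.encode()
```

str.encode() returns bytes

bytes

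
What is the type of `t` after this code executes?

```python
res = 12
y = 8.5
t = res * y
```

int * float returns float (12 * 8.5 = 102.0)

float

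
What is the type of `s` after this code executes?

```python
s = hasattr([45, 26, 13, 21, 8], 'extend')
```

hasattr() returns bool

bool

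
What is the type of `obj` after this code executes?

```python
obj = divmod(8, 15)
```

divmod() returns a tuple (quotient, remainder)

tuple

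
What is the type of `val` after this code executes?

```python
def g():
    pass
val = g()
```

A function with no return statement returns None

NoneType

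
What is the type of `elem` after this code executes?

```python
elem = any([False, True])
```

any() returns bool

bool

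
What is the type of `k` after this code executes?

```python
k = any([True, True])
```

any() returns bool

bool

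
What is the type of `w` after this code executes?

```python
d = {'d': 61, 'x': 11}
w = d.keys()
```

.keys() returns a dict_keys view object

dict_keys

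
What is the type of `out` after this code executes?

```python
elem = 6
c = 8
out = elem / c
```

int / int always returns float in Python 3 (6 / 8 = 0.75)

float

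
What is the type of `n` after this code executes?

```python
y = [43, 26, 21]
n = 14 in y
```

'in' operator returns bool

bool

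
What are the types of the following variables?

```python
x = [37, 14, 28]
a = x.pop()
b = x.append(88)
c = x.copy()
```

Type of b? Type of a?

list.append() returns None; list.pop() returns the element (int)

NoneType, int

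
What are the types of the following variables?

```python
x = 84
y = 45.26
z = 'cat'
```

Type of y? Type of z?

y is float; z is str

float, str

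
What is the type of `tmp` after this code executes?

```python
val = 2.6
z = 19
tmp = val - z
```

float - int returns float (2.6 - 19 = -16.4)

float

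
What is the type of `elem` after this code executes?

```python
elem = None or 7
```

'or' with None returns the other value (7, int)

int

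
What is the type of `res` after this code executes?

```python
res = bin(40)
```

bin() returns str representation

str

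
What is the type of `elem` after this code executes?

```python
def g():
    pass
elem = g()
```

A function with no return statement returns None

NoneType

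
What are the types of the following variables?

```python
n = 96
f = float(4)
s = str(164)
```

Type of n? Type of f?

n is int; f is float

int, float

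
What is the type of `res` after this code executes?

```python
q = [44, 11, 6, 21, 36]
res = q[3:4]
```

Slicing a list always returns a list

list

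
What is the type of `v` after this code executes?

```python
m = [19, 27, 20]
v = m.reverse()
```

list.reverse() returns None

NoneType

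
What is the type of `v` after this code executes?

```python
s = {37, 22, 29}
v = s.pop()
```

Popping from a set of ints returns int

int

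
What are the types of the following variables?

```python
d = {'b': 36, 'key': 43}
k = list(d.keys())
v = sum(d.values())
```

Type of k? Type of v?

list(...) returns list; sum of int values returns int

list, int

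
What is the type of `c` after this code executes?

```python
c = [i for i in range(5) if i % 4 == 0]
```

A list comprehension [...] produces a list

list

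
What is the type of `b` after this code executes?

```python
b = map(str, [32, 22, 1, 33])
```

map() returns a map iterator object

map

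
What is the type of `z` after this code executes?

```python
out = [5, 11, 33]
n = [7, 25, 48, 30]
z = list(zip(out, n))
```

list(zip(...)) returns a list of tuples

list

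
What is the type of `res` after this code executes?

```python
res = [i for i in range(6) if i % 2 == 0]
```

A list comprehension [...] produces a list

list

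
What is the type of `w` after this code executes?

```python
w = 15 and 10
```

'and' returns the last value when all truthy (10, which is int)

int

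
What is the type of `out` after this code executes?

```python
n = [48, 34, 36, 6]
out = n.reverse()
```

list.reverse() returns None

NoneType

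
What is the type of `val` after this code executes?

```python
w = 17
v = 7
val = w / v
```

int / int always returns float in Python 3 (17 / 7 = 2.42857)

float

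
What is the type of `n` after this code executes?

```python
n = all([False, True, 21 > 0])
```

all() returns bool

bool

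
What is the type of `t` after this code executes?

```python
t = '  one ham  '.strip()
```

str.strip() returns str

str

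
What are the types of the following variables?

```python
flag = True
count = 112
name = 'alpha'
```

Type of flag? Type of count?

flag is bool; count is int

bool, int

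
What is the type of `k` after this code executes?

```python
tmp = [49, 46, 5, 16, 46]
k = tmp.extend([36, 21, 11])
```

list.extend() returns None

NoneType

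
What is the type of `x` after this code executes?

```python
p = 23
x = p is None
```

'is' comparison returns bool

bool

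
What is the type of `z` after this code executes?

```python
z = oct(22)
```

oct() returns str representation

str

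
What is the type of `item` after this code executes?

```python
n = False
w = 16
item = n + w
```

bool + int returns int (False is 0, so 0 + 16 = 16)

int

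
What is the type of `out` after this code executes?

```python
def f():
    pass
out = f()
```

A function with no return statement returns None

NoneType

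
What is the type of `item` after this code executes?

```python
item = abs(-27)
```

abs() of int returns int

int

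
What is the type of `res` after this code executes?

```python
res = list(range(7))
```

list(range(...)) returns list

list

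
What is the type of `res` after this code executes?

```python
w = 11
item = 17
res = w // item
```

int // int returns int (11 // 17 = 0)

int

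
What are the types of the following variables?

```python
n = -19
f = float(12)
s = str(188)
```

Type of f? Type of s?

f is float; s is str

float, str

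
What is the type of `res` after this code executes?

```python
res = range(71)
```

range() returns a range object

range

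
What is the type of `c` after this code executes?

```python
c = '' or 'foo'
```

'or' returns first truthy value ('foo', which is str)

str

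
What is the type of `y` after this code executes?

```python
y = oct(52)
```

oct() returns str representation

str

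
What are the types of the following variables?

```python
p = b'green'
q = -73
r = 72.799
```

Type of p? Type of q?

p is bytes; q is int

bytes, int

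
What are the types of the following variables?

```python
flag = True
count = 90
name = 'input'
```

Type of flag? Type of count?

flag is bool; count is int

bool, int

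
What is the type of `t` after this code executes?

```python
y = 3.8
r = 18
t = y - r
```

float - int returns float (3.8 - 18 = -14.2)

float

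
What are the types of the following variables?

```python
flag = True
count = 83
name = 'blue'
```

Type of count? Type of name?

count is int; name is str

int, str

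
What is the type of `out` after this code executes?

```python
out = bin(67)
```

bin() returns str representation

str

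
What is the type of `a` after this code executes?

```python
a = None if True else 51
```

Ternary: condition is True, if branch (None) taken → NoneType

NoneType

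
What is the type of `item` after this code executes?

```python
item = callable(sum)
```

callable() returns bool

bool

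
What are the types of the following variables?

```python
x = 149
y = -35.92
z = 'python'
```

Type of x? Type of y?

x is int; y is float

int, float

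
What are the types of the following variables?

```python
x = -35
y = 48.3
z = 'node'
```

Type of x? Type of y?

x is int; y is float

int, float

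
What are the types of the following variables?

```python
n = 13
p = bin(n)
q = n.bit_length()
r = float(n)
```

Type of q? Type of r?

int.bit_length() returns int; float() returns float

int, float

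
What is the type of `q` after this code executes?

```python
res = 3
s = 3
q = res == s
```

Equality comparison returns bool

bool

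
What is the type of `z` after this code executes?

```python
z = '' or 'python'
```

'or' returns first truthy value ('python', which is str)

str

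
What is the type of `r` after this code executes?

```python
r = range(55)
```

range() returns a range object

range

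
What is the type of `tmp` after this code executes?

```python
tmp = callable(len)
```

callable() returns bool

bool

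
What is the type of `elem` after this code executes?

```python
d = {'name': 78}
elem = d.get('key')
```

dict.get() returns None when key 'key' is not found and no default given

NoneType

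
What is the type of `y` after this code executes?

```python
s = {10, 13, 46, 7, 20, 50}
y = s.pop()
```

Popping from a set of ints returns int

int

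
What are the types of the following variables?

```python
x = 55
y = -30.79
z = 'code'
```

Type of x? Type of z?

x is int; z is str

int, str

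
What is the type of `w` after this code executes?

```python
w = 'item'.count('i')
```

str.count() returns int

int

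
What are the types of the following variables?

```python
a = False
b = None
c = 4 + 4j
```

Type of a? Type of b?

a is bool; b is NoneType

bool, NoneType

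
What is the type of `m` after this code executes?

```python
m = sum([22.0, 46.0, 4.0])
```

sum() of floats returns float

float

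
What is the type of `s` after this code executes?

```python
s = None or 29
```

'or' with None returns the other value (29, int)

int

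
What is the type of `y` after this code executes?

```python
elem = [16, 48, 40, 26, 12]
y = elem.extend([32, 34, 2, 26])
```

list.extend() returns None

NoneType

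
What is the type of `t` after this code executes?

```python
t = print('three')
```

print() returns None

NoneType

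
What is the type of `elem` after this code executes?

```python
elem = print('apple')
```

print() returns None

NoneType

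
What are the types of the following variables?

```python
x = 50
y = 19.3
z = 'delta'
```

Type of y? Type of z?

y is float; z is str

float, str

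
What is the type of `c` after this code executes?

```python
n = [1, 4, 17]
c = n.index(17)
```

list.index() returns int

int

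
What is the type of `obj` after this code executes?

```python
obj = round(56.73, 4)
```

round() with ndigits arg returns float

float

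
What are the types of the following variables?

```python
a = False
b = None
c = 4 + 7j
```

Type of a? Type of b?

a is bool; b is NoneType

bool, NoneType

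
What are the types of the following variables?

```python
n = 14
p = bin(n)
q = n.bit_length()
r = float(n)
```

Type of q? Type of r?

int.bit_length() returns int; float() returns float

int, float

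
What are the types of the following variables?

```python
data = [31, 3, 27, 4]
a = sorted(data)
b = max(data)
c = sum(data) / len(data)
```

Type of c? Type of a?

int / int returns float; sorted() returns list

float, list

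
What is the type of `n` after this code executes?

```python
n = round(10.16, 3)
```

round() with ndigits arg returns float

float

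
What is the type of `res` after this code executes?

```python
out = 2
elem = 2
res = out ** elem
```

int ** positive int returns int (2 ** 2 = 4)

int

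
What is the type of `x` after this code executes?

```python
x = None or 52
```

'or' with None returns the other value (52, int)

int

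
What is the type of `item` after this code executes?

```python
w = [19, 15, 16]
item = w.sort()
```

list.sort() returns None (sorts in place)

NoneType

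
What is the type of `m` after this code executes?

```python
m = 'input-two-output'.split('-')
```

str.split() returns list

list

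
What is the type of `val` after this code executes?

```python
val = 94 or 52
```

'or' returns the first truthy value (94, which is int)

int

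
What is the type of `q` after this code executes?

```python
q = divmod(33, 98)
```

divmod() returns a tuple (quotient, remainder)

tuple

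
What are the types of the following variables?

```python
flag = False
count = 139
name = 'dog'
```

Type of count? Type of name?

count is int; name is str

int, str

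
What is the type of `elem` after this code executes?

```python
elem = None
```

None has type NoneType

NoneType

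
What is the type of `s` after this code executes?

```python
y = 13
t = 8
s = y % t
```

int % int returns int (13 % 8 = 5)

int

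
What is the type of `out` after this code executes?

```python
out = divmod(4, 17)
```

divmod() returns a tuple (quotient, remainder)

tuple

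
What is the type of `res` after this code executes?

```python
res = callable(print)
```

callable() returns bool

bool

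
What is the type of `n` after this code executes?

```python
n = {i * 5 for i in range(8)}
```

A set comprehension {expr for x in iterable} produces a set

set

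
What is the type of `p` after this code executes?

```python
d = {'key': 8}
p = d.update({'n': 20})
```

dict.update() returns None

NoneType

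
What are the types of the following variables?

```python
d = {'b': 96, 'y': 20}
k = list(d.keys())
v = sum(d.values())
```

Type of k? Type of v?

list(...) returns list; sum of int values returns int

list, int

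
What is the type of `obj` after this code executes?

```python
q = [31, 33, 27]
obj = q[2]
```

Indexing a list of ints returns int (q[2] = 27)

int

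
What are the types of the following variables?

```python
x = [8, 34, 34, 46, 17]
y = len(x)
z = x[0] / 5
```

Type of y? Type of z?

len() returns int; int / int returns float

int, float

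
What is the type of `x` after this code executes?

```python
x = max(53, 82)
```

max() of ints returns int

int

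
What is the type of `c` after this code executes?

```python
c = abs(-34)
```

abs() of int returns int

int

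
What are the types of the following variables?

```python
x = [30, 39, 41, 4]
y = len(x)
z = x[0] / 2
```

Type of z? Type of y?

int / int returns float; len() returns int

float, int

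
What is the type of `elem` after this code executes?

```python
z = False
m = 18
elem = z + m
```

bool + int returns int (False is 0, so 0 + 18 = 18)

int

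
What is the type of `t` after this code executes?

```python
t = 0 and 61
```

'and' returns the first falsy value (0, which is int)

int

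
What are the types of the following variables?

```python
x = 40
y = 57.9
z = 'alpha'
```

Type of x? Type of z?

x is int; z is str

int, str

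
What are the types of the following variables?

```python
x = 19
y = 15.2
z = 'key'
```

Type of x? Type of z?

x is int; z is str

int, str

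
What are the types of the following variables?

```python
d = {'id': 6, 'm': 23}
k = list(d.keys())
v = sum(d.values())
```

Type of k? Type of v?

list(...) returns list; sum of int values returns int

list, int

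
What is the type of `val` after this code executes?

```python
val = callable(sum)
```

callable() returns bool

bool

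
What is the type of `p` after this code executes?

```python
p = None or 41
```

'or' with None returns the other value (41, int)

int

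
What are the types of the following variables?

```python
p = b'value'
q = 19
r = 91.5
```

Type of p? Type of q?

p is bytes; q is int

bytes, int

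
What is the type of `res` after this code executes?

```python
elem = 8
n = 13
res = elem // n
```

int // int returns int (8 // 13 = 0)

int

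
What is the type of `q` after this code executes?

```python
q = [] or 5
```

'or' returns first truthy value (5, which is int)

int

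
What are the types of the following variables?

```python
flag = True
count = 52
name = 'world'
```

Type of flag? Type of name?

flag is bool; name is str

bool, str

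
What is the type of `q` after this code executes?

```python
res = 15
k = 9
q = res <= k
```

Comparison operators return bool

bool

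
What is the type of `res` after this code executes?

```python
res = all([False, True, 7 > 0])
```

all() returns bool

bool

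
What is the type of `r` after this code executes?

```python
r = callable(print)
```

callable() returns bool

bool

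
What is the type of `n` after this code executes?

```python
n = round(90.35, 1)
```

round() with ndigits arg returns float

float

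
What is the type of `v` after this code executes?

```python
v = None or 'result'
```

'or' with None returns the other value ('result', str)

str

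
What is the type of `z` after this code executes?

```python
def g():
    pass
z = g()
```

A function with no return statement returns None

NoneType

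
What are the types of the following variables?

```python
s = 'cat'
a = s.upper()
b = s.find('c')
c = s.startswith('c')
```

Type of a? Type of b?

str.upper() returns str; str.find() returns int

str, int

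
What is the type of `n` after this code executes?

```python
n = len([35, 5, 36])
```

len() always returns int

int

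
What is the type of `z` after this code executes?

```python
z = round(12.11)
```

round() with no ndigits arg returns int

int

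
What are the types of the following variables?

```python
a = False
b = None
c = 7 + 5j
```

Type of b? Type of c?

b is NoneType; c is complex

NoneType, complex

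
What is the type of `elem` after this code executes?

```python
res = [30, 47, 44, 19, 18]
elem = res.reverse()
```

list.reverse() returns None

NoneType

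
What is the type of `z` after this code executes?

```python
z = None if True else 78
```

Ternary: condition is True, if branch (None) taken → NoneType

NoneType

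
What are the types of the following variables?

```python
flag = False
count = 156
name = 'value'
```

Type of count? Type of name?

count is int; name is str

int, str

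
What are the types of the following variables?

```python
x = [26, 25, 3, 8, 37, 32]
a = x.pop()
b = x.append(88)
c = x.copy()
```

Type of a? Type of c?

list.pop() returns the element (int); list.copy() returns list

int, list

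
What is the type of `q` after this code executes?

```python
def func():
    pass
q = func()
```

A function with no return statement returns None

NoneType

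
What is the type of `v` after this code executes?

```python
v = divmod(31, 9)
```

divmod() returns a tuple (quotient, remainder)

tuple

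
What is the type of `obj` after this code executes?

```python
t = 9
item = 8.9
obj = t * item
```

int * float returns float (9 * 8.9 = 80.1)

float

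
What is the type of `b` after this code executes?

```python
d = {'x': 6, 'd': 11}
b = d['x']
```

Accessing dict[str, int] with key 'x' returns int value 6

int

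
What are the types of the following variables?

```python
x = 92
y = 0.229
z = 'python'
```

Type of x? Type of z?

x is int; z is str

int, str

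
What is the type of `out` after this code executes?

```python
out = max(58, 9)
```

max() of ints returns int

int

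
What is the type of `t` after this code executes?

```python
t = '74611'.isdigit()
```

str.isdigit() returns bool

bool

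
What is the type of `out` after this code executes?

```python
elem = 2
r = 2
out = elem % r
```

int % int returns int (2 % 2 = 0)

int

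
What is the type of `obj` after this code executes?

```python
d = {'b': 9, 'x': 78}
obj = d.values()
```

.values() returns a dict_values view object

dict_values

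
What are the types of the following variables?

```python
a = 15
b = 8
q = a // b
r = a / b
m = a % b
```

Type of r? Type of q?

int / int returns float; int // int returns int

float, int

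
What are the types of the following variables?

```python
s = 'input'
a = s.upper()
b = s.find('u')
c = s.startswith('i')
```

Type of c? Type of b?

str.startswith() returns bool; str.find() returns int

bool, int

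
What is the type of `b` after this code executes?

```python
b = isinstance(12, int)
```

isinstance() returns bool

bool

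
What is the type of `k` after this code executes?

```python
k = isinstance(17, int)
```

isinstance() returns bool

bool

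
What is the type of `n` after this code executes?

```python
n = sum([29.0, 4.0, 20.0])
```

sum() of floats returns float

float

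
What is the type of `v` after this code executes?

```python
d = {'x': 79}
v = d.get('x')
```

dict.get() returns the value (int) when key is found

int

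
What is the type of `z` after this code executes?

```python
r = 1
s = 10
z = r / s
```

int / int always returns float in Python 3 (1 / 10 = 0.1)

float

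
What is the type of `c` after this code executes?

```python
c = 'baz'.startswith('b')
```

str.startswith() returns bool

bool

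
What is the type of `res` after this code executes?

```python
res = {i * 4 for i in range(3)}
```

A set comprehension {expr for x in iterable} produces a set

set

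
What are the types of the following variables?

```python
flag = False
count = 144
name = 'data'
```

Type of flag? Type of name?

flag is bool; name is str

bool, str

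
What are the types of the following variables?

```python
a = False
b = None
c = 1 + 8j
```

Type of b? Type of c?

b is NoneType; c is complex

NoneType, complex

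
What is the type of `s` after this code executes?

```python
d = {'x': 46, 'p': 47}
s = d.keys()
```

.keys() returns a dict_keys view object

dict_keys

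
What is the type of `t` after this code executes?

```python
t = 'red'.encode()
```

str.encode() returns bytes

bytes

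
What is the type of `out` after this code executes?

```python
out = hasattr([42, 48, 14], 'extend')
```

hasattr() returns bool

bool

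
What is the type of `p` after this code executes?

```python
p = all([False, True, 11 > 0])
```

all() returns bool

bool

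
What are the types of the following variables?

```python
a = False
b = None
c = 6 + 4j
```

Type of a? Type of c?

a is bool; c is complex

bool, complex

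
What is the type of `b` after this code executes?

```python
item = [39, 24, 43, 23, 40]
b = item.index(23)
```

list.index() returns int

int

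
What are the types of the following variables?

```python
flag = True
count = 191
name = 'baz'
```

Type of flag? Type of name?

flag is bool; name is str

bool, str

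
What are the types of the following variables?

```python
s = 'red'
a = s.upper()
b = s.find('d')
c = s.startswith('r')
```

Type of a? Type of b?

str.upper() returns str; str.find() returns int

str, int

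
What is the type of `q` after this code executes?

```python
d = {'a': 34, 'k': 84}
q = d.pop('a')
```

dict.pop() returns the value (int)

int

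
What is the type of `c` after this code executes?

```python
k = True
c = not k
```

'not' always returns bool

bool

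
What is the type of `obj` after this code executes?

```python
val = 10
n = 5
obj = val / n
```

int / int always returns float in Python 3 (10 / 5 = 2)

float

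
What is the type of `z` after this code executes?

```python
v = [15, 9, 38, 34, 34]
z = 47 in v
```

'in' operator returns bool

bool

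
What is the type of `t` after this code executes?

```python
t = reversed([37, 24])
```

reversed() on a list returns a list_reverseiterator

list_reverseiterator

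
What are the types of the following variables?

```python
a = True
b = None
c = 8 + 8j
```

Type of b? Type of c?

b is NoneType; c is complex

NoneType, complex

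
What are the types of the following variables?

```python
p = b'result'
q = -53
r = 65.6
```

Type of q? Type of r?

q is int; r is float

int, float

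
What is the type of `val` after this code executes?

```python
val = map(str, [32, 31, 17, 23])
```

map() returns a map iterator object

map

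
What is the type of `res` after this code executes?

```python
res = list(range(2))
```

list(range(...)) returns list

list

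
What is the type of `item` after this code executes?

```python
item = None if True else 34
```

Ternary: condition is True, if branch (None) taken → NoneType

NoneType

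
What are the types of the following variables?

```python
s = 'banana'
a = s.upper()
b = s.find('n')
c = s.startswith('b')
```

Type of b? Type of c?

str.find() returns int; str.startswith() returns bool

int, bool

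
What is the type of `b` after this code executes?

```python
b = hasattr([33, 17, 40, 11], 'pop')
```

hasattr() returns bool

bool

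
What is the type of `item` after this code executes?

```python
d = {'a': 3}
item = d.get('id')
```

dict.get() returns None when key 'id' is not found and no default given

NoneType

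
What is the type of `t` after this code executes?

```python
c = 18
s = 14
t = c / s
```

int / int always returns float in Python 3 (18 / 14 = 1.28571)

float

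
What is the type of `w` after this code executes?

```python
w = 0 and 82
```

'and' returns the first falsy value (0, which is int)

int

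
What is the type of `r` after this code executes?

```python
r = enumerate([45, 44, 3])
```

enumerate() returns an enumerate iterator object

enumerate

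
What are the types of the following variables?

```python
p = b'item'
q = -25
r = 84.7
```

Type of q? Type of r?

q is int; r is float

int, float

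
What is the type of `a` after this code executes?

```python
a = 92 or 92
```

'or' returns the first truthy value (92, which is int)

int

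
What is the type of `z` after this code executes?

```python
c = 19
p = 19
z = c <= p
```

Comparison operators return bool

bool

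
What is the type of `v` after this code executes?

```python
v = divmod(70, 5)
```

divmod() returns a tuple (quotient, remainder)

tuple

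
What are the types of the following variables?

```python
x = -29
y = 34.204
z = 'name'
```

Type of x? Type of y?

x is int; y is float

int, float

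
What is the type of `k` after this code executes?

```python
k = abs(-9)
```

abs() of int returns int

int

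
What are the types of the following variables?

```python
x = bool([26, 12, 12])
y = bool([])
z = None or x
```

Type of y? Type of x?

bool() returns bool; bool() returns bool

bool, bool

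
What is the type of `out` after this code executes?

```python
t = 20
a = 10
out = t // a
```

int // int returns int (20 // 10 = 2)

int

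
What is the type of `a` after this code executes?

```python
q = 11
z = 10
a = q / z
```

int / int always returns float in Python 3 (11 / 10 = 1.1)

float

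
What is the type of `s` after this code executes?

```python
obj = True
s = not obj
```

'not' always returns bool

bool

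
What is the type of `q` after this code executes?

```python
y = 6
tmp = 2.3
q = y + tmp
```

int + float returns float (6 + 2.3 = 8.3)

float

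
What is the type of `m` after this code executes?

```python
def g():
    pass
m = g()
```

A function with no return statement returns None

NoneType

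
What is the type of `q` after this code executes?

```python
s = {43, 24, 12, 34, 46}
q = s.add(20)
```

set.add() returns None (mutates in place)

NoneType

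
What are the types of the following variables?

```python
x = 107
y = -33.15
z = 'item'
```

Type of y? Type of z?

y is float; z is str

float, str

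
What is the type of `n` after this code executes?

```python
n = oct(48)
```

oct() returns str representation

str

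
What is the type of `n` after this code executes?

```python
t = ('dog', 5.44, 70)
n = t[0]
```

Index 0 of tuple is 'dog' which is str

str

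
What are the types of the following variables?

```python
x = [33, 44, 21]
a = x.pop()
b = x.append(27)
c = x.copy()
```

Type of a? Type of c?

list.pop() returns the element (int); list.copy() returns list

int, list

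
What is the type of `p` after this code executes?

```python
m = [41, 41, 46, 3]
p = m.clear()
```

list.clear() returns None

NoneType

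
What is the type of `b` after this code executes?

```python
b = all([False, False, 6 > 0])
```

all() returns bool

bool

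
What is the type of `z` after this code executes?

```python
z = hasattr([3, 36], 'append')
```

hasattr() returns bool

bool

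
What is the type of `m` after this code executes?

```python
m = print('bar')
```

print() returns None

NoneType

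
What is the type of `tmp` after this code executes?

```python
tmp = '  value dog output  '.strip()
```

str.strip() returns str

str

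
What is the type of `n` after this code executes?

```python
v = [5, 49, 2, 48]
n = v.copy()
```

list.copy() returns list

list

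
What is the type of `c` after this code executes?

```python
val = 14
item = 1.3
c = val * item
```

int * float returns float (14 * 1.3 = 18.2)

float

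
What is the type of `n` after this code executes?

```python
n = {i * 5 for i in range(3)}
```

A set comprehension {expr for x in iterable} produces a set

set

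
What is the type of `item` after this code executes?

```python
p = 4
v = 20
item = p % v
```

int % int returns int (4 % 20 = 4)

int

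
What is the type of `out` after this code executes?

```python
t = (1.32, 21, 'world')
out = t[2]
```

Index 2 of tuple is 'world' which is str

str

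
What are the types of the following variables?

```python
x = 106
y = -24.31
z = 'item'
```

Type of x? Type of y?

x is int; y is float

int, float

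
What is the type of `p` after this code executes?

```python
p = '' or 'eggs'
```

'or' returns first truthy value ('eggs', which is str)

str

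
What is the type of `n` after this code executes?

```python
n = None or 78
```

'or' with None returns the other value (78, int)

int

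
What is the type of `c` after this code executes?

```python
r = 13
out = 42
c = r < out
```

Comparison operators return bool

bool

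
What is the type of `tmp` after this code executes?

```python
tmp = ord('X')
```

ord() returns int (Unicode code point)

int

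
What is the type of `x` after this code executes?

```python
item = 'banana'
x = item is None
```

'is' comparison returns bool

bool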